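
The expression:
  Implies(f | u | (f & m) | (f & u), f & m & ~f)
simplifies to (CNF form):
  ~f & ~u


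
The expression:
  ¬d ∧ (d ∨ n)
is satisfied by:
  {n: True, d: False}


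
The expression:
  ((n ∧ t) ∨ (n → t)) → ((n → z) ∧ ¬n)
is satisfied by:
  {t: False, n: False}
  {n: True, t: False}
  {t: True, n: False}


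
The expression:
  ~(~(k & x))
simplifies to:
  k & x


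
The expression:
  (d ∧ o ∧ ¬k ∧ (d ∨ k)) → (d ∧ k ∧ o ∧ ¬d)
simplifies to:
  k ∨ ¬d ∨ ¬o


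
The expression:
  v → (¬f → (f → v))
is always true.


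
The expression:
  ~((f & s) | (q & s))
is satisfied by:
  {q: False, s: False, f: False}
  {f: True, q: False, s: False}
  {q: True, f: False, s: False}
  {f: True, q: True, s: False}
  {s: True, f: False, q: False}


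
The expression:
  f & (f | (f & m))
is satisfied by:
  {f: True}


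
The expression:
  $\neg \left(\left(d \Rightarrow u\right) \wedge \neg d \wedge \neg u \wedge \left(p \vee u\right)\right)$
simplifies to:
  $d \vee u \vee \neg p$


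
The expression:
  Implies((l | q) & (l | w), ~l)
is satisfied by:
  {l: False}


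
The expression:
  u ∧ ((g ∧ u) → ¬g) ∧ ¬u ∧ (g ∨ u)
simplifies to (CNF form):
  False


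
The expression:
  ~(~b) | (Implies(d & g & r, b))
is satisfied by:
  {b: True, g: False, d: False, r: False}
  {b: False, g: False, d: False, r: False}
  {r: True, b: True, g: False, d: False}
  {r: True, b: False, g: False, d: False}
  {b: True, d: True, r: False, g: False}
  {d: True, r: False, g: False, b: False}
  {r: True, d: True, b: True, g: False}
  {r: True, d: True, b: False, g: False}
  {b: True, g: True, r: False, d: False}
  {g: True, r: False, d: False, b: False}
  {b: True, r: True, g: True, d: False}
  {r: True, g: True, b: False, d: False}
  {b: True, d: True, g: True, r: False}
  {d: True, g: True, r: False, b: False}
  {r: True, d: True, g: True, b: True}


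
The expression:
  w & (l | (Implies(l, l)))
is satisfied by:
  {w: True}


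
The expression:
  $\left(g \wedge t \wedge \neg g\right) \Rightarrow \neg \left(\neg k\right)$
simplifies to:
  $\text{True}$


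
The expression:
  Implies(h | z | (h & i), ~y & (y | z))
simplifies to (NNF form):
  (z & ~y) | (~h & ~z)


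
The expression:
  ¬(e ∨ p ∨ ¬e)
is never true.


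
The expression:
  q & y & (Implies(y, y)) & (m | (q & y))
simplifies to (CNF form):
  q & y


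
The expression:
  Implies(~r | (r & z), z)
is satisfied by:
  {r: True, z: True}
  {r: True, z: False}
  {z: True, r: False}


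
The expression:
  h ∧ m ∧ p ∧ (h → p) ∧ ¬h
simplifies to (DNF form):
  False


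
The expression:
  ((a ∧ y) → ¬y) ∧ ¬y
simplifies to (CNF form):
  ¬y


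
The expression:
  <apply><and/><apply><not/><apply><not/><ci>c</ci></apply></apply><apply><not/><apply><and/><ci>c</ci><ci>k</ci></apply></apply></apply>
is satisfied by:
  {c: True, k: False}


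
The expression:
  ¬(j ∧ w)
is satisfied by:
  {w: False, j: False}
  {j: True, w: False}
  {w: True, j: False}


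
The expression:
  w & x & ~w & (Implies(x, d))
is never true.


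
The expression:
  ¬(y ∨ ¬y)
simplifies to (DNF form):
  False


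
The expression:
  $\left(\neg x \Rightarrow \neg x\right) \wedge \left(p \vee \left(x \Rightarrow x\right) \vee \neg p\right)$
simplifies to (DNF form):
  $\text{True}$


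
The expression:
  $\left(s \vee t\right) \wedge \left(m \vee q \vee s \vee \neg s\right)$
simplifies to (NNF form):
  $s \vee t$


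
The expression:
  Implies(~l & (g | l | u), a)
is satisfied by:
  {a: True, l: True, u: False, g: False}
  {a: True, l: True, g: True, u: False}
  {a: True, l: True, u: True, g: False}
  {a: True, l: True, g: True, u: True}
  {a: True, u: False, g: False, l: False}
  {a: True, g: True, u: False, l: False}
  {a: True, u: True, g: False, l: False}
  {a: True, g: True, u: True, l: False}
  {l: True, u: False, g: False, a: False}
  {g: True, l: True, u: False, a: False}
  {l: True, u: True, g: False, a: False}
  {g: True, l: True, u: True, a: False}
  {l: False, u: False, g: False, a: False}


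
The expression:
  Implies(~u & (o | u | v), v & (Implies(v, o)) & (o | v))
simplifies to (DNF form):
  u | (o & v) | (~o & ~v)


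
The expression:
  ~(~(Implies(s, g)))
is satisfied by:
  {g: True, s: False}
  {s: False, g: False}
  {s: True, g: True}


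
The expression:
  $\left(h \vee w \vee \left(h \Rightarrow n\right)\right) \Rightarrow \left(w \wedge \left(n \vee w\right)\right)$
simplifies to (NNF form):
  $w$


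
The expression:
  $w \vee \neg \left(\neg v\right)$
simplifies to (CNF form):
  $v \vee w$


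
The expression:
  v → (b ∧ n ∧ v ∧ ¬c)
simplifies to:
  (b ∧ n ∧ ¬c) ∨ ¬v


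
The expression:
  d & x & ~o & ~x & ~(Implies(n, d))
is never true.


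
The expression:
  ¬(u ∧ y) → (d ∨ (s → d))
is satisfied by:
  {y: True, d: True, u: True, s: False}
  {y: True, d: True, u: False, s: False}
  {d: True, u: True, s: False, y: False}
  {d: True, u: False, s: False, y: False}
  {y: True, u: True, s: False, d: False}
  {y: True, u: False, s: False, d: False}
  {u: True, y: False, s: False, d: False}
  {u: False, y: False, s: False, d: False}
  {y: True, d: True, s: True, u: True}
  {y: True, d: True, s: True, u: False}
  {d: True, s: True, u: True, y: False}
  {d: True, s: True, u: False, y: False}
  {y: True, s: True, u: True, d: False}


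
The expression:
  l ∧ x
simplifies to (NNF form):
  l ∧ x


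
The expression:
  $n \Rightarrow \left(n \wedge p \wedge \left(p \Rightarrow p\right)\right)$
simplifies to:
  $p \vee \neg n$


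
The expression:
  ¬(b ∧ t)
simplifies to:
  ¬b ∨ ¬t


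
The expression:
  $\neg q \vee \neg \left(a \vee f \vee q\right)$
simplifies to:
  $\neg q$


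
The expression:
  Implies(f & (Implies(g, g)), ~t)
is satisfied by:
  {t: False, f: False}
  {f: True, t: False}
  {t: True, f: False}


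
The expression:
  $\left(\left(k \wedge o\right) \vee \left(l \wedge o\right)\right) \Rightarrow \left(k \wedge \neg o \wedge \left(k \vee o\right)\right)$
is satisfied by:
  {l: False, o: False, k: False}
  {k: True, l: False, o: False}
  {l: True, k: False, o: False}
  {k: True, l: True, o: False}
  {o: True, k: False, l: False}


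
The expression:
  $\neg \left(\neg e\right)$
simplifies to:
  $e$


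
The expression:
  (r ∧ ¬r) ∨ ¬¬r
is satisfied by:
  {r: True}


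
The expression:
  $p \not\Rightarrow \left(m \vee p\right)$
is never true.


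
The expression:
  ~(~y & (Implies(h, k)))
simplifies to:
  y | (h & ~k)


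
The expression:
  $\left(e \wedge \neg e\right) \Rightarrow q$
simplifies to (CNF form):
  $\text{True}$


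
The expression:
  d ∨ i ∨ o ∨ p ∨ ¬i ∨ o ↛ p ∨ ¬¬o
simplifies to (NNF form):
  True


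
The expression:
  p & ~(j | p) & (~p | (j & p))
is never true.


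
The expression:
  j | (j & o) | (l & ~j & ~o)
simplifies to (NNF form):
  j | (l & ~o)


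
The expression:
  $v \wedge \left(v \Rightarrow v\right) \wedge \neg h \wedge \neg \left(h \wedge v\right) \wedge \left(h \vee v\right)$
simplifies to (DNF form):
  $v \wedge \neg h$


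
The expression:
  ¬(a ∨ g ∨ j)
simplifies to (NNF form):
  ¬a ∧ ¬g ∧ ¬j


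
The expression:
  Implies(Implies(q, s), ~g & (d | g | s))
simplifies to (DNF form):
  (d & ~g) | (q & ~s) | (s & ~g)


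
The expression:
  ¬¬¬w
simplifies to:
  ¬w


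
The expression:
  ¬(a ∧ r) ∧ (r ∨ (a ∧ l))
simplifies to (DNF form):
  (r ∧ ¬a) ∨ (r ∧ ¬r) ∨ (a ∧ l ∧ ¬a) ∨ (a ∧ l ∧ ¬r) ∨ (a ∧ r ∧ ¬a) ∨ (a ∧ r ∧ ¬r) ∨ (l ∧ r ∧ ¬a) ∨ (l ∧ r ∧ ¬r)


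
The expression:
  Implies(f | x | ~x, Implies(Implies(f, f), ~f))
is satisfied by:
  {f: False}


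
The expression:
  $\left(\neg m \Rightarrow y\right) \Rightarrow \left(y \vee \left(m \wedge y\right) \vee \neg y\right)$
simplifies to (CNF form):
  $\text{True}$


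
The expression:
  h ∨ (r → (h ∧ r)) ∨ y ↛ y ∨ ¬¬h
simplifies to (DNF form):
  h ∨ ¬r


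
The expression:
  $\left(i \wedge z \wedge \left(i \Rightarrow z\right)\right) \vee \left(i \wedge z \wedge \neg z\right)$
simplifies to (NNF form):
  $i \wedge z$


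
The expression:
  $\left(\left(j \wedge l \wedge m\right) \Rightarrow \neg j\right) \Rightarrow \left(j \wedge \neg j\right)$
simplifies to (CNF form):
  $j \wedge l \wedge m$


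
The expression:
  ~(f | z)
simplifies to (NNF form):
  ~f & ~z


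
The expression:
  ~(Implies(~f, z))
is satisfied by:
  {z: False, f: False}


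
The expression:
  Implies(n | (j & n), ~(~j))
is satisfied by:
  {j: True, n: False}
  {n: False, j: False}
  {n: True, j: True}


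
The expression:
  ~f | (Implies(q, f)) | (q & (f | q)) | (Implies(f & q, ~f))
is always true.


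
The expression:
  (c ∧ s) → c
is always true.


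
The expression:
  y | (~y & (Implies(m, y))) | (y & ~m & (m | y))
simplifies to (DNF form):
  y | ~m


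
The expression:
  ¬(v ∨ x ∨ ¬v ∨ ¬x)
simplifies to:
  False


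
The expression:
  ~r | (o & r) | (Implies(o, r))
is always true.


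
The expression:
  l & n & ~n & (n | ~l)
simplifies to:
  False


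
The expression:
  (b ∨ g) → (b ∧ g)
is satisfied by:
  {b: False, g: False}
  {g: True, b: True}


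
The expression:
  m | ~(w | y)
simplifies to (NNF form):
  m | (~w & ~y)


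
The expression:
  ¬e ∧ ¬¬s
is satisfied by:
  {s: True, e: False}


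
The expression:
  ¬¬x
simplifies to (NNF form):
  x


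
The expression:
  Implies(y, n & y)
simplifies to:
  n | ~y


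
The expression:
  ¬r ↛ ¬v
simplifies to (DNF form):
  v ∧ ¬r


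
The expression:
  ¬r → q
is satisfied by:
  {r: True, q: True}
  {r: True, q: False}
  {q: True, r: False}


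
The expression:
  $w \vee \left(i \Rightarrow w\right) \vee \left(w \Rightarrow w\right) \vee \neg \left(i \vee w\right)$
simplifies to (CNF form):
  $\text{True}$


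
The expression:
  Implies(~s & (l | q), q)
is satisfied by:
  {q: True, s: True, l: False}
  {q: True, l: False, s: False}
  {s: True, l: False, q: False}
  {s: False, l: False, q: False}
  {q: True, s: True, l: True}
  {q: True, l: True, s: False}
  {s: True, l: True, q: False}


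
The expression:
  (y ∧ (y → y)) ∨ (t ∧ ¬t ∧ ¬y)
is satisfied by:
  {y: True}


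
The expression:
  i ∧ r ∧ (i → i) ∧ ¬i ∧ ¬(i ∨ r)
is never true.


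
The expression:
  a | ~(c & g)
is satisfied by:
  {a: True, g: False, c: False}
  {g: False, c: False, a: False}
  {a: True, c: True, g: False}
  {c: True, g: False, a: False}
  {a: True, g: True, c: False}
  {g: True, a: False, c: False}
  {a: True, c: True, g: True}


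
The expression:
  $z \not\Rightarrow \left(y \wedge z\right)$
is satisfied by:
  {z: True, y: False}


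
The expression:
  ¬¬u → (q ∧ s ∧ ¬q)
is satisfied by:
  {u: False}


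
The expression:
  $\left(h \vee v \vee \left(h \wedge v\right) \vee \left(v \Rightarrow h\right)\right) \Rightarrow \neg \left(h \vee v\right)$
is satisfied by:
  {v: False, h: False}


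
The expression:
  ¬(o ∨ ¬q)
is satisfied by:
  {q: True, o: False}


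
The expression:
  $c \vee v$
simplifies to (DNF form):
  $c \vee v$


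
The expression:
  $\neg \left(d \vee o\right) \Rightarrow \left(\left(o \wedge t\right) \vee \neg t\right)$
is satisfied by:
  {d: True, o: True, t: False}
  {d: True, t: False, o: False}
  {o: True, t: False, d: False}
  {o: False, t: False, d: False}
  {d: True, o: True, t: True}
  {d: True, t: True, o: False}
  {o: True, t: True, d: False}


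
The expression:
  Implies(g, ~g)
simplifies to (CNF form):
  ~g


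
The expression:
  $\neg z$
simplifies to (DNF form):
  $\neg z$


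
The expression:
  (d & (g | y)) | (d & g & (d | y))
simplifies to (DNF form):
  (d & g) | (d & y)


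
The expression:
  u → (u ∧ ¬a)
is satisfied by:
  {u: False, a: False}
  {a: True, u: False}
  {u: True, a: False}


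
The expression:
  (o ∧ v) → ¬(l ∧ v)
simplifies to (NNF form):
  ¬l ∨ ¬o ∨ ¬v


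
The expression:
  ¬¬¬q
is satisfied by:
  {q: False}


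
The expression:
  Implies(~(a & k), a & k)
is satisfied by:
  {a: True, k: True}


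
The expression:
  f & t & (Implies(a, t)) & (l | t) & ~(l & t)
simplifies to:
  f & t & ~l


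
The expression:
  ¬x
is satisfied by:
  {x: False}


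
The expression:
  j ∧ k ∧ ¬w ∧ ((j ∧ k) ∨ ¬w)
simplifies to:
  j ∧ k ∧ ¬w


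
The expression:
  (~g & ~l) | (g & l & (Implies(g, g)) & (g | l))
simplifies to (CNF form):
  (g | ~g) & (g | ~l) & (l | ~g) & (l | ~l)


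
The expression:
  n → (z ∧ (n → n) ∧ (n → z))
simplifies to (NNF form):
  z ∨ ¬n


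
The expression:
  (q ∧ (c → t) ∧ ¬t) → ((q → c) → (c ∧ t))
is always true.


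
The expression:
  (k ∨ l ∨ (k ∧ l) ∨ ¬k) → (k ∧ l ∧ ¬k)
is never true.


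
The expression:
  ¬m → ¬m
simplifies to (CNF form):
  True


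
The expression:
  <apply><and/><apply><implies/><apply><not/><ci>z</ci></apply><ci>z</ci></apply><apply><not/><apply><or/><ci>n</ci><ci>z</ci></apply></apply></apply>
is never true.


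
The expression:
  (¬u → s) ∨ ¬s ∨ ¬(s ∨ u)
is always true.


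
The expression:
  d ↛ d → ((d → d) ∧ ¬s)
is always true.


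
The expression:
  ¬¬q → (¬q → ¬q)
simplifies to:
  True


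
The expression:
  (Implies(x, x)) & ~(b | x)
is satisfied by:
  {x: False, b: False}


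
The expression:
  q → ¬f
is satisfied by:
  {q: False, f: False}
  {f: True, q: False}
  {q: True, f: False}


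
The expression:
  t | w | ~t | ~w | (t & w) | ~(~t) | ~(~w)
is always true.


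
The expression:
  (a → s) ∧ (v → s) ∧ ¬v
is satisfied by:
  {s: True, v: False, a: False}
  {v: False, a: False, s: False}
  {a: True, s: True, v: False}


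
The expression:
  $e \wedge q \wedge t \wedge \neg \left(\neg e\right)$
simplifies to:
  $e \wedge q \wedge t$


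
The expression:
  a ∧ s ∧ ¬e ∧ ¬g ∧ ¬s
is never true.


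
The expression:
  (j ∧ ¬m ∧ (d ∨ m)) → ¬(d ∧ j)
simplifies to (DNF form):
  m ∨ ¬d ∨ ¬j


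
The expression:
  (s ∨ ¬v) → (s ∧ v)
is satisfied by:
  {v: True}


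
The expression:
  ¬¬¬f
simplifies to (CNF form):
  ¬f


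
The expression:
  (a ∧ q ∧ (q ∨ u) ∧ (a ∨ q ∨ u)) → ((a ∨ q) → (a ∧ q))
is always true.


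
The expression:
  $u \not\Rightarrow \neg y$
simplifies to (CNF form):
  $u \wedge y$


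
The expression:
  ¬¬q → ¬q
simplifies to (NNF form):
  ¬q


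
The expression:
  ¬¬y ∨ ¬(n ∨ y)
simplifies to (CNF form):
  y ∨ ¬n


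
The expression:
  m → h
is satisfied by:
  {h: True, m: False}
  {m: False, h: False}
  {m: True, h: True}


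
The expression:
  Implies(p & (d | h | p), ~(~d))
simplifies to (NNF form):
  d | ~p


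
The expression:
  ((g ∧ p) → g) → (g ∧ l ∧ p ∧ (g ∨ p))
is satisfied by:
  {p: True, g: True, l: True}


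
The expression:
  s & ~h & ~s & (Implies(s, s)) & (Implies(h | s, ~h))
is never true.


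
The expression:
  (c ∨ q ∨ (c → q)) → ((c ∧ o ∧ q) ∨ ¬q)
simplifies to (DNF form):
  (c ∧ o) ∨ ¬q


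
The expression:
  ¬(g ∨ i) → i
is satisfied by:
  {i: True, g: True}
  {i: True, g: False}
  {g: True, i: False}


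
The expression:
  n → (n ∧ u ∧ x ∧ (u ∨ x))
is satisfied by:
  {u: True, x: True, n: False}
  {u: True, x: False, n: False}
  {x: True, u: False, n: False}
  {u: False, x: False, n: False}
  {n: True, u: True, x: True}


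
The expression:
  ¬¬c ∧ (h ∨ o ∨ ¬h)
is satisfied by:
  {c: True}


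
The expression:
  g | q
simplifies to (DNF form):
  g | q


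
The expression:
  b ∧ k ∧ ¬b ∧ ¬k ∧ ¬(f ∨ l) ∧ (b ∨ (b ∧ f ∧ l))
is never true.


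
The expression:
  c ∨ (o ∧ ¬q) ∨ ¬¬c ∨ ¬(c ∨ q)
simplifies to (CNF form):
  c ∨ ¬q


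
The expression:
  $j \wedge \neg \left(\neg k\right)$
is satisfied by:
  {j: True, k: True}


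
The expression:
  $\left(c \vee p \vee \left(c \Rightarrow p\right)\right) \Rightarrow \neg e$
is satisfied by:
  {e: False}


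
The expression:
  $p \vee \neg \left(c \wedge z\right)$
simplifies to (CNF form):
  $p \vee \neg c \vee \neg z$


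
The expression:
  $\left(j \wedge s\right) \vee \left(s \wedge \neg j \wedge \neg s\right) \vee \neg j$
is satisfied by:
  {s: True, j: False}
  {j: False, s: False}
  {j: True, s: True}


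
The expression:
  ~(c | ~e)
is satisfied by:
  {e: True, c: False}


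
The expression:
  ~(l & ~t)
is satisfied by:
  {t: True, l: False}
  {l: False, t: False}
  {l: True, t: True}


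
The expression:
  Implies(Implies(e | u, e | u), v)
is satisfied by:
  {v: True}


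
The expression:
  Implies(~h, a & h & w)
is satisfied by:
  {h: True}


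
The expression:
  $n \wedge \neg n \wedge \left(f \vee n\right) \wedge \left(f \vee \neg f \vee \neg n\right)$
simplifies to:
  $\text{False}$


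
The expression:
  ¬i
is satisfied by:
  {i: False}


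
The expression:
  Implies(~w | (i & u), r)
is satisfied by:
  {r: True, w: True, u: False, i: False}
  {r: True, w: True, i: True, u: False}
  {r: True, w: True, u: True, i: False}
  {r: True, w: True, i: True, u: True}
  {r: True, u: False, i: False, w: False}
  {r: True, i: True, u: False, w: False}
  {r: True, u: True, i: False, w: False}
  {r: True, i: True, u: True, w: False}
  {w: True, u: False, i: False, r: False}
  {i: True, w: True, u: False, r: False}
  {w: True, u: True, i: False, r: False}


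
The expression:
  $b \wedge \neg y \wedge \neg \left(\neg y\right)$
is never true.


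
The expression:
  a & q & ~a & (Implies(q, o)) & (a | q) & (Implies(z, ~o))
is never true.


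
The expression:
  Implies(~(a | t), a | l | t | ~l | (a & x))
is always true.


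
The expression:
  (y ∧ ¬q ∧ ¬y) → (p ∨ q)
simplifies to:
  True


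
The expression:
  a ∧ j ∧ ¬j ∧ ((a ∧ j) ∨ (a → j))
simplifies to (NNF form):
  False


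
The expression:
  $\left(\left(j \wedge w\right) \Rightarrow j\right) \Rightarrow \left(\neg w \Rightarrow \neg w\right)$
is always true.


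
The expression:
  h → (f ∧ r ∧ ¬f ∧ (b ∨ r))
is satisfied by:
  {h: False}


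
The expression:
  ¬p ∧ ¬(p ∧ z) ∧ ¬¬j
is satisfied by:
  {j: True, p: False}


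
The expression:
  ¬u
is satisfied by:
  {u: False}


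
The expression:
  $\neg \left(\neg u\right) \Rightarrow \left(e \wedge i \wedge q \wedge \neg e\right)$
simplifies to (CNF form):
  $\neg u$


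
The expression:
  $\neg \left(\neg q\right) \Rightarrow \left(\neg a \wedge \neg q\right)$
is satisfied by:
  {q: False}


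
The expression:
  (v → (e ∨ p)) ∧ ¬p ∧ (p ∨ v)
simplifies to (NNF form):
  e ∧ v ∧ ¬p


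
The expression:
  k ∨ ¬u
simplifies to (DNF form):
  k ∨ ¬u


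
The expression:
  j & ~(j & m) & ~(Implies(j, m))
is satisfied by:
  {j: True, m: False}


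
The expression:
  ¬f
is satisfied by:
  {f: False}


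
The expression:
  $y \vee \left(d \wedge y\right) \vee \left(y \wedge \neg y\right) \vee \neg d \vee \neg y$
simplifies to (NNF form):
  $\text{True}$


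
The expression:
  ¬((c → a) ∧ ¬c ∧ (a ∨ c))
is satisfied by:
  {c: True, a: False}
  {a: False, c: False}
  {a: True, c: True}


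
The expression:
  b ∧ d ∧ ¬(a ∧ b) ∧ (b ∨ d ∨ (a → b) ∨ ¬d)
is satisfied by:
  {b: True, d: True, a: False}


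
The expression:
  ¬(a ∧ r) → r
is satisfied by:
  {r: True}


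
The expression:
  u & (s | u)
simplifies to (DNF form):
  u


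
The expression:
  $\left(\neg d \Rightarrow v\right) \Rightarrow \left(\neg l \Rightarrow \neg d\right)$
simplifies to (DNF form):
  $l \vee \neg d$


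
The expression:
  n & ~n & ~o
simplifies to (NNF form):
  False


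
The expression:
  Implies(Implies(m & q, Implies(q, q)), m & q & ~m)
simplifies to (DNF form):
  False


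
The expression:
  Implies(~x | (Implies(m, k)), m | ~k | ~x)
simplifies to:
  m | ~k | ~x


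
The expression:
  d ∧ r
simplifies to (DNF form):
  d ∧ r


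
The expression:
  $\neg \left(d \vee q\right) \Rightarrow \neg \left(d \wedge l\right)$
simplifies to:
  $\text{True}$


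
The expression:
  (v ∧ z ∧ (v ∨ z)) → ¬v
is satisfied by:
  {v: False, z: False}
  {z: True, v: False}
  {v: True, z: False}


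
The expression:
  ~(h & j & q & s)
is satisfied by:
  {s: False, q: False, h: False, j: False}
  {j: True, s: False, q: False, h: False}
  {h: True, s: False, q: False, j: False}
  {j: True, h: True, s: False, q: False}
  {q: True, j: False, s: False, h: False}
  {j: True, q: True, s: False, h: False}
  {h: True, q: True, j: False, s: False}
  {j: True, h: True, q: True, s: False}
  {s: True, h: False, q: False, j: False}
  {j: True, s: True, h: False, q: False}
  {h: True, s: True, j: False, q: False}
  {j: True, h: True, s: True, q: False}
  {q: True, s: True, h: False, j: False}
  {j: True, q: True, s: True, h: False}
  {h: True, q: True, s: True, j: False}


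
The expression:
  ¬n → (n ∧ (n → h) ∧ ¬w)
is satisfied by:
  {n: True}


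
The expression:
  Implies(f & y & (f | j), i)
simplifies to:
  i | ~f | ~y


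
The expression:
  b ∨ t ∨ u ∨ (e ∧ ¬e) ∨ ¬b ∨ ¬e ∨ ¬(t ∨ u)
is always true.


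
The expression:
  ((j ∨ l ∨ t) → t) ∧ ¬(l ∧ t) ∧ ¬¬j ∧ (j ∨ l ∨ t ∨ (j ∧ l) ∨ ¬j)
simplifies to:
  j ∧ t ∧ ¬l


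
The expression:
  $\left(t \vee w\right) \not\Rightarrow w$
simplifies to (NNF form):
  $t \wedge \neg w$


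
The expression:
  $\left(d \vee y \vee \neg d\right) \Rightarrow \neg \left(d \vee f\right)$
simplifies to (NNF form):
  $\neg d \wedge \neg f$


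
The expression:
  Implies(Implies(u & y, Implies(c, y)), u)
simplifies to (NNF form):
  u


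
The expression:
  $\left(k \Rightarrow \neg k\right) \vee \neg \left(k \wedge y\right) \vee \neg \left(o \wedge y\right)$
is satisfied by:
  {k: False, o: False, y: False}
  {y: True, k: False, o: False}
  {o: True, k: False, y: False}
  {y: True, o: True, k: False}
  {k: True, y: False, o: False}
  {y: True, k: True, o: False}
  {o: True, k: True, y: False}


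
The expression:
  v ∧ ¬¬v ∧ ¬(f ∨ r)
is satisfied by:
  {v: True, r: False, f: False}


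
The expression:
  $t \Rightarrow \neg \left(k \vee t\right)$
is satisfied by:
  {t: False}


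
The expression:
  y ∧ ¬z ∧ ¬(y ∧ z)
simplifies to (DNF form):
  y ∧ ¬z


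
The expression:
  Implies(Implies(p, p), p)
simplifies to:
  p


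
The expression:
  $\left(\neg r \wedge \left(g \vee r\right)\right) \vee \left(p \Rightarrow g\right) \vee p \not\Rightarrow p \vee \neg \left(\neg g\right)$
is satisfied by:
  {g: True, p: False}
  {p: False, g: False}
  {p: True, g: True}


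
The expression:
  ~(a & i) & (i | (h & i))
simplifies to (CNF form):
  i & ~a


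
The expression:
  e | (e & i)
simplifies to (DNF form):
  e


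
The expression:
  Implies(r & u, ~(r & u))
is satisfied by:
  {u: False, r: False}
  {r: True, u: False}
  {u: True, r: False}


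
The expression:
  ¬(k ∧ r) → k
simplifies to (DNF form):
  k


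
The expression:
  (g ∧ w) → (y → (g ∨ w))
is always true.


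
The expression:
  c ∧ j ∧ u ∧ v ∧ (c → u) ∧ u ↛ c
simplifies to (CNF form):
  False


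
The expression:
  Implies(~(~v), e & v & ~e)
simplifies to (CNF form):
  ~v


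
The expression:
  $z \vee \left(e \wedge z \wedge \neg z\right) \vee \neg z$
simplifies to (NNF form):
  $\text{True}$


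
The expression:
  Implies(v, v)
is always true.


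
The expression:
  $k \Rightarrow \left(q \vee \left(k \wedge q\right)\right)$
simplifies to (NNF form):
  $q \vee \neg k$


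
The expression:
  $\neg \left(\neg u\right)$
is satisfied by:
  {u: True}


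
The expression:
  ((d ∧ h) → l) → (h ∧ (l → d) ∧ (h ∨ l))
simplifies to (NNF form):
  h ∧ (d ∨ ¬l)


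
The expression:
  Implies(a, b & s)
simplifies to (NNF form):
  ~a | (b & s)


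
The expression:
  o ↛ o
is never true.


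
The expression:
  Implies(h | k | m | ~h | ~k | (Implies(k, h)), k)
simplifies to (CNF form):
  k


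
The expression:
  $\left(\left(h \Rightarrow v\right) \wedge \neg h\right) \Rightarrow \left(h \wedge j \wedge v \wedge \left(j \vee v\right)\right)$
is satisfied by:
  {h: True}


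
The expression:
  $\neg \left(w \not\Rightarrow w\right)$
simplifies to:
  $\text{True}$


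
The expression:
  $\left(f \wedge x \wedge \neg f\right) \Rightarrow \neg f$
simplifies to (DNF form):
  $\text{True}$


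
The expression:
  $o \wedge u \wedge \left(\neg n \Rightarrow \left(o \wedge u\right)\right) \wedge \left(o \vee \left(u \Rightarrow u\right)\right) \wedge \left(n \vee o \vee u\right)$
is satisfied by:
  {u: True, o: True}


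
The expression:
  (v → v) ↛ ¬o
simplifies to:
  o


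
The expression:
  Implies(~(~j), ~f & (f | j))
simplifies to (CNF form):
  ~f | ~j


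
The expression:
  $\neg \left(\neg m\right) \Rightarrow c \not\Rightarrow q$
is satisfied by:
  {c: True, q: False, m: False}
  {q: False, m: False, c: False}
  {c: True, q: True, m: False}
  {q: True, c: False, m: False}
  {m: True, c: True, q: False}


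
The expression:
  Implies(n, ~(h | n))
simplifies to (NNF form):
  ~n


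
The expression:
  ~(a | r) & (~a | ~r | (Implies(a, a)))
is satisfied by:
  {r: False, a: False}


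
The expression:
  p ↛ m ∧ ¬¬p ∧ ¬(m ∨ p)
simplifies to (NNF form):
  False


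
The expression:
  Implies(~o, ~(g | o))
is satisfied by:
  {o: True, g: False}
  {g: False, o: False}
  {g: True, o: True}


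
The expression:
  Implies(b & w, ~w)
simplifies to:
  ~b | ~w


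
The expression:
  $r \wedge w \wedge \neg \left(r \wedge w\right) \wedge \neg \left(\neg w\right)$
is never true.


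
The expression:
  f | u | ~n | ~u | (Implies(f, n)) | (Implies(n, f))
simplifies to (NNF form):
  True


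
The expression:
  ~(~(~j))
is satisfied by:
  {j: False}


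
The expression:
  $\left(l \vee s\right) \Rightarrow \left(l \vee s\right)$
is always true.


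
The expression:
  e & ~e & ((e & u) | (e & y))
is never true.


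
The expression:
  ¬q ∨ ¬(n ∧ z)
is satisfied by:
  {z: False, n: False, q: False}
  {q: True, z: False, n: False}
  {n: True, z: False, q: False}
  {q: True, n: True, z: False}
  {z: True, q: False, n: False}
  {q: True, z: True, n: False}
  {n: True, z: True, q: False}


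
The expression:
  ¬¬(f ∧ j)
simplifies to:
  f ∧ j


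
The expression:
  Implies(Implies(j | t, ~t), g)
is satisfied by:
  {t: True, g: True}
  {t: True, g: False}
  {g: True, t: False}


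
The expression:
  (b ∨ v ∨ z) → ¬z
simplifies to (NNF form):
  ¬z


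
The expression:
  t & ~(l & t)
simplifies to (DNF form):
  t & ~l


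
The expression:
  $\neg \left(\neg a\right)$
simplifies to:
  $a$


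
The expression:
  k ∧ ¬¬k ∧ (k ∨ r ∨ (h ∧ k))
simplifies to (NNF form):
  k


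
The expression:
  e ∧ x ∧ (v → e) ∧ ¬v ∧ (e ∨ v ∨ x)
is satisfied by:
  {e: True, x: True, v: False}


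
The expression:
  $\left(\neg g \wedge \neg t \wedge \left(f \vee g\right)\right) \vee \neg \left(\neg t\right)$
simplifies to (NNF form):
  $t \vee \left(f \wedge \neg g\right)$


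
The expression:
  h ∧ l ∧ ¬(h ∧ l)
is never true.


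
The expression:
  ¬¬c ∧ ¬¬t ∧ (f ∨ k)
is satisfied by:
  {t: True, c: True, k: True, f: True}
  {t: True, c: True, k: True, f: False}
  {t: True, c: True, f: True, k: False}


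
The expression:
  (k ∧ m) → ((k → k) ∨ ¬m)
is always true.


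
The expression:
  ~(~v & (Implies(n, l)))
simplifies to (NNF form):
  v | (n & ~l)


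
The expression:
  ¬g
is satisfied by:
  {g: False}


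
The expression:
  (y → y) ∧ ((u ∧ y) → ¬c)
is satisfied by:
  {u: False, c: False, y: False}
  {y: True, u: False, c: False}
  {c: True, u: False, y: False}
  {y: True, c: True, u: False}
  {u: True, y: False, c: False}
  {y: True, u: True, c: False}
  {c: True, u: True, y: False}


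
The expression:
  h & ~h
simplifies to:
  False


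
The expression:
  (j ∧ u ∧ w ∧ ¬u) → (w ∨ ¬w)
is always true.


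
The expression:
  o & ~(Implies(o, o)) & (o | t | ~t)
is never true.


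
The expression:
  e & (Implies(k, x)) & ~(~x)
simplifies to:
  e & x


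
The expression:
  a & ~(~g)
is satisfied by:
  {a: True, g: True}


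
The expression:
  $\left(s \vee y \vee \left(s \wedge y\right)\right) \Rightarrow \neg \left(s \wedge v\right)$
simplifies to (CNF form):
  $\neg s \vee \neg v$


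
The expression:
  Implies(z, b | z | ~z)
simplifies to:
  True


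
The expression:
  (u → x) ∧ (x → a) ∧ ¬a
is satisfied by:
  {x: False, u: False, a: False}


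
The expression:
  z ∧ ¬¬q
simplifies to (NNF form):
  q ∧ z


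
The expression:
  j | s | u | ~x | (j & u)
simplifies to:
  j | s | u | ~x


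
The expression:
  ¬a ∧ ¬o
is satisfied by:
  {o: False, a: False}


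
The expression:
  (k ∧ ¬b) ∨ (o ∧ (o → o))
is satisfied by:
  {k: True, o: True, b: False}
  {o: True, b: False, k: False}
  {k: True, o: True, b: True}
  {o: True, b: True, k: False}
  {k: True, b: False, o: False}


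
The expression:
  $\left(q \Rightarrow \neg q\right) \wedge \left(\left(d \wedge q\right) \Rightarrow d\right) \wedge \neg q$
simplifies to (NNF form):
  $\neg q$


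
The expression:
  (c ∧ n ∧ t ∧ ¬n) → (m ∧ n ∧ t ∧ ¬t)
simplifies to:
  True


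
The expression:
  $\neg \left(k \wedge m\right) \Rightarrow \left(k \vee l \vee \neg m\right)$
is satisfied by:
  {k: True, l: True, m: False}
  {k: True, m: False, l: False}
  {l: True, m: False, k: False}
  {l: False, m: False, k: False}
  {k: True, l: True, m: True}
  {k: True, m: True, l: False}
  {l: True, m: True, k: False}


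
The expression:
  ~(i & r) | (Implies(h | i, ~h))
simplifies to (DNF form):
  ~h | ~i | ~r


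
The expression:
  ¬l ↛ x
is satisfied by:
  {x: False, l: False}


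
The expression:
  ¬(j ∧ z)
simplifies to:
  ¬j ∨ ¬z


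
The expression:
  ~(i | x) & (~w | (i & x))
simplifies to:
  ~i & ~w & ~x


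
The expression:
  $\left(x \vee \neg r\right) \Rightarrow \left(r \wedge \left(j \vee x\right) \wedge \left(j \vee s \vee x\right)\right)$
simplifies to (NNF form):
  $r$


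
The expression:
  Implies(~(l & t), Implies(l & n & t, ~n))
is always true.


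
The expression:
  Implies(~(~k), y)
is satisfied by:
  {y: True, k: False}
  {k: False, y: False}
  {k: True, y: True}


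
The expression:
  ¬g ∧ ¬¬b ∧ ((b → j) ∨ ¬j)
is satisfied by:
  {b: True, g: False}


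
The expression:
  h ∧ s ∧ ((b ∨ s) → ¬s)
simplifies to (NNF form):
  False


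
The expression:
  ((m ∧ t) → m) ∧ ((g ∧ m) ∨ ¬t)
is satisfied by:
  {g: True, m: True, t: False}
  {g: True, m: False, t: False}
  {m: True, g: False, t: False}
  {g: False, m: False, t: False}
  {t: True, g: True, m: True}


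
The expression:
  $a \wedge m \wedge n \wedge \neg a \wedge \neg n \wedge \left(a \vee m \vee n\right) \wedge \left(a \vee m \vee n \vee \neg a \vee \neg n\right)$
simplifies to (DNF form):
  $\text{False}$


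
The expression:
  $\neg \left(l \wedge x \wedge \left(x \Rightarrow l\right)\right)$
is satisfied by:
  {l: False, x: False}
  {x: True, l: False}
  {l: True, x: False}


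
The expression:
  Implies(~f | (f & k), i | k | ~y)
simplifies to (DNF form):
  f | i | k | ~y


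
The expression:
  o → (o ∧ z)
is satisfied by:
  {z: True, o: False}
  {o: False, z: False}
  {o: True, z: True}


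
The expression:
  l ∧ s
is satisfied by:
  {s: True, l: True}


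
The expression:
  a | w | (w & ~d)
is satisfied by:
  {a: True, w: True}
  {a: True, w: False}
  {w: True, a: False}


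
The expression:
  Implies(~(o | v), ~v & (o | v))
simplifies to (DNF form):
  o | v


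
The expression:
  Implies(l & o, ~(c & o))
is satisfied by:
  {l: False, c: False, o: False}
  {o: True, l: False, c: False}
  {c: True, l: False, o: False}
  {o: True, c: True, l: False}
  {l: True, o: False, c: False}
  {o: True, l: True, c: False}
  {c: True, l: True, o: False}


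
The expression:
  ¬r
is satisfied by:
  {r: False}


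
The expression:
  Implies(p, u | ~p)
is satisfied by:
  {u: True, p: False}
  {p: False, u: False}
  {p: True, u: True}


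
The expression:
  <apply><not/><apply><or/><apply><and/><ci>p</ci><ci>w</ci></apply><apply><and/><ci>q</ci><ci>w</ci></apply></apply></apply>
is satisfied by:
  {p: False, w: False, q: False}
  {q: True, p: False, w: False}
  {p: True, q: False, w: False}
  {q: True, p: True, w: False}
  {w: True, q: False, p: False}


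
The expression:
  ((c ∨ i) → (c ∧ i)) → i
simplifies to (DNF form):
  c ∨ i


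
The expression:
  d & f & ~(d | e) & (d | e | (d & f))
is never true.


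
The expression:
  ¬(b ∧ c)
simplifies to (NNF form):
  ¬b ∨ ¬c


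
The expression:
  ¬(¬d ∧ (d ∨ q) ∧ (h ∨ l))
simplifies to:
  d ∨ (¬h ∧ ¬l) ∨ ¬q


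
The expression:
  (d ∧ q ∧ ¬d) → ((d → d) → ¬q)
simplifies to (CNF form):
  True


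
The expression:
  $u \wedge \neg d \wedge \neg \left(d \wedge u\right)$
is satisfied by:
  {u: True, d: False}


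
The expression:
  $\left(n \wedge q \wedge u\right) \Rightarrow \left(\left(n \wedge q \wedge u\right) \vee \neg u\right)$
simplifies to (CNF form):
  $\text{True}$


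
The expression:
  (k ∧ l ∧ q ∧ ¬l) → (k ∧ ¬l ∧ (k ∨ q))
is always true.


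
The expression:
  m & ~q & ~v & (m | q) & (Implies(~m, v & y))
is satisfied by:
  {m: True, q: False, v: False}


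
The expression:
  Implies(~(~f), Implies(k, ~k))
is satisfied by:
  {k: False, f: False}
  {f: True, k: False}
  {k: True, f: False}


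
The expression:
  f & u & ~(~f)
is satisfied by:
  {u: True, f: True}


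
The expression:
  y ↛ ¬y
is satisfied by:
  {y: True}


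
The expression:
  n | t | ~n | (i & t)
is always true.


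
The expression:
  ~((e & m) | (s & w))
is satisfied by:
  {s: False, w: False, m: False, e: False}
  {e: True, s: False, w: False, m: False}
  {m: True, s: False, w: False, e: False}
  {w: True, e: False, s: False, m: False}
  {e: True, w: True, s: False, m: False}
  {m: True, w: True, e: False, s: False}
  {s: True, m: False, w: False, e: False}
  {e: True, s: True, m: False, w: False}
  {m: True, s: True, e: False, w: False}


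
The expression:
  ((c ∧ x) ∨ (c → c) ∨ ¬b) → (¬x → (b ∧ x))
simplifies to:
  x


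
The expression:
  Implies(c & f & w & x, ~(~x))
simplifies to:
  True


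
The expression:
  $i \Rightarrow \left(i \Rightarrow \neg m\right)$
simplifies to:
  $\neg i \vee \neg m$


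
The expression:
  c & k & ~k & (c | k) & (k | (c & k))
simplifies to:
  False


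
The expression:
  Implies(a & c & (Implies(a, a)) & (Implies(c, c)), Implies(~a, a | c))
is always true.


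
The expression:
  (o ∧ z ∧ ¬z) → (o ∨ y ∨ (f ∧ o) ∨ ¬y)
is always true.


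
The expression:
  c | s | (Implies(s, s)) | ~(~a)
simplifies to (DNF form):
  True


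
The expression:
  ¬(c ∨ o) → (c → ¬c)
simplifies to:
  True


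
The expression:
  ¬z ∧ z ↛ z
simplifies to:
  False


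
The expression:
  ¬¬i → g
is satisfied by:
  {g: True, i: False}
  {i: False, g: False}
  {i: True, g: True}


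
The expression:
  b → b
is always true.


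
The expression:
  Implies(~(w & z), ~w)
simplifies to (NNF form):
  z | ~w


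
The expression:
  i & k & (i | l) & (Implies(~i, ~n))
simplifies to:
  i & k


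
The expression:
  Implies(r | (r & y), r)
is always true.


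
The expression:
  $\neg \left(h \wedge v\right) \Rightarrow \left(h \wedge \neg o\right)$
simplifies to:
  $h \wedge \left(v \vee \neg o\right)$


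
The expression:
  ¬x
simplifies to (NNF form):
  ¬x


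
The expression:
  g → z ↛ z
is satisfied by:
  {g: False}


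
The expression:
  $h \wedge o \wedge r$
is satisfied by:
  {r: True, h: True, o: True}


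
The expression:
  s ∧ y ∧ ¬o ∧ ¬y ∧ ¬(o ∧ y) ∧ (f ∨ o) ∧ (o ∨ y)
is never true.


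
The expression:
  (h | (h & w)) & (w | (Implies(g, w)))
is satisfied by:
  {h: True, w: True, g: False}
  {h: True, g: False, w: False}
  {h: True, w: True, g: True}


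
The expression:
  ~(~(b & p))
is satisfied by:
  {p: True, b: True}


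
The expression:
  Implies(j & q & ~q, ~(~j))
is always true.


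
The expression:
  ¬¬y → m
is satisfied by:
  {m: True, y: False}
  {y: False, m: False}
  {y: True, m: True}


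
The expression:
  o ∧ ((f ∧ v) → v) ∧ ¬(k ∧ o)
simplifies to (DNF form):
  o ∧ ¬k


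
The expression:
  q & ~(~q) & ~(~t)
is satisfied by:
  {t: True, q: True}


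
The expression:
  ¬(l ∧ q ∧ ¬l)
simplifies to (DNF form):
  True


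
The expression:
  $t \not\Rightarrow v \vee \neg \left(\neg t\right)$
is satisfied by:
  {t: True}


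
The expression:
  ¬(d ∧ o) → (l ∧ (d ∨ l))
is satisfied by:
  {o: True, l: True, d: True}
  {o: True, l: True, d: False}
  {l: True, d: True, o: False}
  {l: True, d: False, o: False}
  {o: True, d: True, l: False}


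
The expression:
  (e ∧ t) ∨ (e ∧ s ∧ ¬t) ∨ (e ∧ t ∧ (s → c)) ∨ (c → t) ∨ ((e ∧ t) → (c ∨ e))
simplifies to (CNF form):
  True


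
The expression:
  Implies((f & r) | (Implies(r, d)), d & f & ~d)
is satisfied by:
  {r: True, d: False, f: False}


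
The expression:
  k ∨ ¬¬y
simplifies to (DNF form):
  k ∨ y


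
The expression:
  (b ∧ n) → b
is always true.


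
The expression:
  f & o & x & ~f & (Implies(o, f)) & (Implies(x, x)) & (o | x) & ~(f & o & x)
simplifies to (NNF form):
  False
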